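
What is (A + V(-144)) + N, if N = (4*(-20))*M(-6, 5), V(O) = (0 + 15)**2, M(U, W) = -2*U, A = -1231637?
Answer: -1232372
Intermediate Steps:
V(O) = 225 (V(O) = 15**2 = 225)
N = -960 (N = (4*(-20))*(-2*(-6)) = -80*12 = -960)
(A + V(-144)) + N = (-1231637 + 225) - 960 = -1231412 - 960 = -1232372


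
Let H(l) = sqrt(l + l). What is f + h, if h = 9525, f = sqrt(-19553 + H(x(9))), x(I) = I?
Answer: 9525 + sqrt(-19553 + 3*sqrt(2)) ≈ 9525.0 + 139.82*I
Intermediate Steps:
H(l) = sqrt(2)*sqrt(l) (H(l) = sqrt(2*l) = sqrt(2)*sqrt(l))
f = sqrt(-19553 + 3*sqrt(2)) (f = sqrt(-19553 + sqrt(2)*sqrt(9)) = sqrt(-19553 + sqrt(2)*3) = sqrt(-19553 + 3*sqrt(2)) ≈ 139.82*I)
f + h = sqrt(-19553 + 3*sqrt(2)) + 9525 = 9525 + sqrt(-19553 + 3*sqrt(2))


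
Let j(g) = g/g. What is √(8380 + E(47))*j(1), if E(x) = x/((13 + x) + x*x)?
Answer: √43143371823/2269 ≈ 91.542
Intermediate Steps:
E(x) = x/(13 + x + x²) (E(x) = x/((13 + x) + x²) = x/(13 + x + x²))
j(g) = 1
√(8380 + E(47))*j(1) = √(8380 + 47/(13 + 47 + 47²))*1 = √(8380 + 47/(13 + 47 + 2209))*1 = √(8380 + 47/2269)*1 = √(19014267/2269)*1 = (√43143371823/2269)*1 = √43143371823/2269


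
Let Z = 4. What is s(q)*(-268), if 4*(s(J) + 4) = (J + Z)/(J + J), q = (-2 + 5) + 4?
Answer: 14271/14 ≈ 1019.4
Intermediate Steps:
q = 7 (q = 3 + 4 = 7)
s(J) = -4 + (4 + J)/(8*J) (s(J) = -4 + ((J + 4)/(J + J))/4 = -4 + ((4 + J)/((2*J)))/4 = -4 + ((4 + J)*(1/(2*J)))/4 = -4 + ((4 + J)/(2*J))/4 = -4 + (4 + J)/(8*J))
s(q)*(-268) = ((⅛)*(4 - 31*7)/7)*(-268) = ((⅛)*(⅐)*(4 - 217))*(-268) = ((⅛)*(⅐)*(-213))*(-268) = -213/56*(-268) = 14271/14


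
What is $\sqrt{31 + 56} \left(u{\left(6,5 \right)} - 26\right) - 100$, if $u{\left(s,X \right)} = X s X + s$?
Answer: $-100 + 130 \sqrt{87} \approx 1112.6$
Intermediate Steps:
$u{\left(s,X \right)} = s + s X^{2}$ ($u{\left(s,X \right)} = s X^{2} + s = s + s X^{2}$)
$\sqrt{31 + 56} \left(u{\left(6,5 \right)} - 26\right) - 100 = \sqrt{31 + 56} \left(6 \left(1 + 5^{2}\right) - 26\right) - 100 = \sqrt{87} \left(6 \left(1 + 25\right) - 26\right) - 100 = \sqrt{87} \left(6 \cdot 26 - 26\right) - 100 = \sqrt{87} \left(156 - 26\right) - 100 = \sqrt{87} \cdot 130 - 100 = 130 \sqrt{87} - 100 = -100 + 130 \sqrt{87}$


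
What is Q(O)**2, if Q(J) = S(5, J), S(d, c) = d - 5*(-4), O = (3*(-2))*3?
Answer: 625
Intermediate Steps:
O = -18 (O = -6*3 = -18)
S(d, c) = 20 + d (S(d, c) = d + 20 = 20 + d)
Q(J) = 25 (Q(J) = 20 + 5 = 25)
Q(O)**2 = 25**2 = 625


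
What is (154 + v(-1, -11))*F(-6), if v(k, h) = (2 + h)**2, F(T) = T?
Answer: -1410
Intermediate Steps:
(154 + v(-1, -11))*F(-6) = (154 + (2 - 11)**2)*(-6) = (154 + (-9)**2)*(-6) = (154 + 81)*(-6) = 235*(-6) = -1410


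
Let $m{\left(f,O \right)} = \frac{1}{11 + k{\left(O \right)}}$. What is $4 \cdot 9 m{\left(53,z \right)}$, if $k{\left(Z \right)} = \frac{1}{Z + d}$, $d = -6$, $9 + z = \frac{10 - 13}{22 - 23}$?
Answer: $\frac{432}{131} \approx 3.2977$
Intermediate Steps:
$z = -6$ ($z = -9 + \frac{10 - 13}{22 - 23} = -9 - \frac{3}{-1} = -9 - -3 = -9 + 3 = -6$)
$k{\left(Z \right)} = \frac{1}{-6 + Z}$ ($k{\left(Z \right)} = \frac{1}{Z - 6} = \frac{1}{-6 + Z}$)
$m{\left(f,O \right)} = \frac{1}{11 + \frac{1}{-6 + O}}$
$4 \cdot 9 m{\left(53,z \right)} = 4 \cdot 9 \frac{-6 - 6}{-65 + 11 \left(-6\right)} = 36 \frac{1}{-65 - 66} \left(-12\right) = 36 \frac{1}{-131} \left(-12\right) = 36 \left(\left(- \frac{1}{131}\right) \left(-12\right)\right) = 36 \cdot \frac{12}{131} = \frac{432}{131}$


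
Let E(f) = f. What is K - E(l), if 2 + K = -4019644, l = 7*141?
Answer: -4020633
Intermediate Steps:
l = 987
K = -4019646 (K = -2 - 4019644 = -4019646)
K - E(l) = -4019646 - 1*987 = -4019646 - 987 = -4020633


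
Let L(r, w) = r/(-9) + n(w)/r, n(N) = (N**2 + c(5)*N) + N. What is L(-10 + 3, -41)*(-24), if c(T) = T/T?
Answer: 114736/21 ≈ 5463.6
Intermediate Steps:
c(T) = 1
n(N) = N**2 + 2*N (n(N) = (N**2 + 1*N) + N = (N**2 + N) + N = (N + N**2) + N = N**2 + 2*N)
L(r, w) = -r/9 + w*(2 + w)/r (L(r, w) = r/(-9) + (w*(2 + w))/r = r*(-1/9) + w*(2 + w)/r = -r/9 + w*(2 + w)/r)
L(-10 + 3, -41)*(-24) = ((-(-10 + 3)**2/9 - 41*(2 - 41))/(-10 + 3))*(-24) = ((-1/9*(-7)**2 - 41*(-39))/(-7))*(-24) = -(-1/9*49 + 1599)/7*(-24) = -(-49/9 + 1599)/7*(-24) = -1/7*14342/9*(-24) = -14342/63*(-24) = 114736/21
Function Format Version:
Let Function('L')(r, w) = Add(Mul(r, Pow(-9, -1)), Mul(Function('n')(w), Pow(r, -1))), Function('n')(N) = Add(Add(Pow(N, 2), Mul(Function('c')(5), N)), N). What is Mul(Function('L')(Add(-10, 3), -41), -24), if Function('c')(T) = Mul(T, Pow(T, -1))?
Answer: Rational(114736, 21) ≈ 5463.6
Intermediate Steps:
Function('c')(T) = 1
Function('n')(N) = Add(Pow(N, 2), Mul(2, N)) (Function('n')(N) = Add(Add(Pow(N, 2), Mul(1, N)), N) = Add(Add(Pow(N, 2), N), N) = Add(Add(N, Pow(N, 2)), N) = Add(Pow(N, 2), Mul(2, N)))
Function('L')(r, w) = Add(Mul(Rational(-1, 9), r), Mul(w, Pow(r, -1), Add(2, w))) (Function('L')(r, w) = Add(Mul(r, Pow(-9, -1)), Mul(Mul(w, Add(2, w)), Pow(r, -1))) = Add(Mul(r, Rational(-1, 9)), Mul(w, Pow(r, -1), Add(2, w))) = Add(Mul(Rational(-1, 9), r), Mul(w, Pow(r, -1), Add(2, w))))
Mul(Function('L')(Add(-10, 3), -41), -24) = Mul(Mul(Pow(Add(-10, 3), -1), Add(Mul(Rational(-1, 9), Pow(Add(-10, 3), 2)), Mul(-41, Add(2, -41)))), -24) = Mul(Mul(Pow(-7, -1), Add(Mul(Rational(-1, 9), Pow(-7, 2)), Mul(-41, -39))), -24) = Mul(Mul(Rational(-1, 7), Add(Mul(Rational(-1, 9), 49), 1599)), -24) = Mul(Mul(Rational(-1, 7), Add(Rational(-49, 9), 1599)), -24) = Mul(Mul(Rational(-1, 7), Rational(14342, 9)), -24) = Mul(Rational(-14342, 63), -24) = Rational(114736, 21)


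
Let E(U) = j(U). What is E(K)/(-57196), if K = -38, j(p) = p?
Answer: 19/28598 ≈ 0.00066438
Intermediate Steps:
E(U) = U
E(K)/(-57196) = -38/(-57196) = -38*(-1/57196) = 19/28598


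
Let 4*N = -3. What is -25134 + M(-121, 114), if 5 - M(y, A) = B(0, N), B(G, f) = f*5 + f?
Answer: -50249/2 ≈ -25125.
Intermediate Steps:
N = -¾ (N = (¼)*(-3) = -¾ ≈ -0.75000)
B(G, f) = 6*f (B(G, f) = 5*f + f = 6*f)
M(y, A) = 19/2 (M(y, A) = 5 - 6*(-3)/4 = 5 - 1*(-9/2) = 5 + 9/2 = 19/2)
-25134 + M(-121, 114) = -25134 + 19/2 = -50249/2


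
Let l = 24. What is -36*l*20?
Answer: -17280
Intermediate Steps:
-36*l*20 = -36*24*20 = -864*20 = -17280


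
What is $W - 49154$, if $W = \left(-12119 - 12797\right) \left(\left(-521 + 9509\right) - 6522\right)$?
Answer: $-61492010$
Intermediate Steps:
$W = -61442856$ ($W = - 24916 \left(8988 - 6522\right) = \left(-24916\right) 2466 = -61442856$)
$W - 49154 = -61442856 - 49154 = -61492010$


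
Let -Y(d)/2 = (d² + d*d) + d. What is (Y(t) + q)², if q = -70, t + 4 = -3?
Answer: 63504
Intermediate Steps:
t = -7 (t = -4 - 3 = -7)
Y(d) = -4*d² - 2*d (Y(d) = -2*((d² + d*d) + d) = -2*((d² + d²) + d) = -2*(2*d² + d) = -2*(d + 2*d²) = -4*d² - 2*d)
(Y(t) + q)² = (-2*(-7)*(1 + 2*(-7)) - 70)² = (-2*(-7)*(1 - 14) - 70)² = (-2*(-7)*(-13) - 70)² = (-182 - 70)² = (-252)² = 63504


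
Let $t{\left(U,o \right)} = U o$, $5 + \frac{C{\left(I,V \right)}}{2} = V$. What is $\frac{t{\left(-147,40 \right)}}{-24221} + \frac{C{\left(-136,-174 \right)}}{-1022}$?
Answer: $\frac{7340239}{12376931} \approx 0.59306$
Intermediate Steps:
$C{\left(I,V \right)} = -10 + 2 V$
$\frac{t{\left(-147,40 \right)}}{-24221} + \frac{C{\left(-136,-174 \right)}}{-1022} = \frac{\left(-147\right) 40}{-24221} + \frac{-10 + 2 \left(-174\right)}{-1022} = \left(-5880\right) \left(- \frac{1}{24221}\right) + \left(-10 - 348\right) \left(- \frac{1}{1022}\right) = \frac{5880}{24221} - - \frac{179}{511} = \frac{5880}{24221} + \frac{179}{511} = \frac{7340239}{12376931}$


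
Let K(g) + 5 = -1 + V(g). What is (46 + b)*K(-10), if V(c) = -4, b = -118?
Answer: 720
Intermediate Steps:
K(g) = -10 (K(g) = -5 + (-1 - 4) = -5 - 5 = -10)
(46 + b)*K(-10) = (46 - 118)*(-10) = -72*(-10) = 720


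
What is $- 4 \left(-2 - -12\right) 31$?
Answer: $-1240$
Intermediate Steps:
$- 4 \left(-2 - -12\right) 31 = - 4 \left(-2 + 12\right) 31 = \left(-4\right) 10 \cdot 31 = \left(-40\right) 31 = -1240$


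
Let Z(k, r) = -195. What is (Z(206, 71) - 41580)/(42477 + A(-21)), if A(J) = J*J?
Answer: -13925/14306 ≈ -0.97337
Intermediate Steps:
A(J) = J²
(Z(206, 71) - 41580)/(42477 + A(-21)) = (-195 - 41580)/(42477 + (-21)²) = -41775/(42477 + 441) = -41775/42918 = -41775*1/42918 = -13925/14306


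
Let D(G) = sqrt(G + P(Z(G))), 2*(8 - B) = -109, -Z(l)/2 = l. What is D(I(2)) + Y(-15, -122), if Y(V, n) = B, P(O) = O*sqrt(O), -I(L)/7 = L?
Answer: 125/2 + sqrt(-14 + 56*sqrt(7)) ≈ 74.083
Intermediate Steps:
Z(l) = -2*l
I(L) = -7*L
P(O) = O**(3/2)
B = 125/2 (B = 8 - 1/2*(-109) = 8 + 109/2 = 125/2 ≈ 62.500)
Y(V, n) = 125/2
D(G) = sqrt(G + 2*sqrt(2)*(-G)**(3/2)) (D(G) = sqrt(G + (-2*G)**(3/2)) = sqrt(G + 2*sqrt(2)*(-G)**(3/2)))
D(I(2)) + Y(-15, -122) = sqrt(-7*2 + 2*sqrt(2)*(-(-7)*2)**(3/2)) + 125/2 = sqrt(-14 + 2*sqrt(2)*(-1*(-14))**(3/2)) + 125/2 = sqrt(-14 + 2*sqrt(2)*14**(3/2)) + 125/2 = sqrt(-14 + 2*sqrt(2)*(14*sqrt(14))) + 125/2 = sqrt(-14 + 56*sqrt(7)) + 125/2 = 125/2 + sqrt(-14 + 56*sqrt(7))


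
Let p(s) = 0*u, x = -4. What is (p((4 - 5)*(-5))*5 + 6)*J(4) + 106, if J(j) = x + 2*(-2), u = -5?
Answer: 58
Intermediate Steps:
J(j) = -8 (J(j) = -4 + 2*(-2) = -4 - 4 = -8)
p(s) = 0 (p(s) = 0*(-5) = 0)
(p((4 - 5)*(-5))*5 + 6)*J(4) + 106 = (0*5 + 6)*(-8) + 106 = (0 + 6)*(-8) + 106 = 6*(-8) + 106 = -48 + 106 = 58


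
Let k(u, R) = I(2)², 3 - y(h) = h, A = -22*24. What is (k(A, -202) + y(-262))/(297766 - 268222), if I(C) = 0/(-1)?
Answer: 265/29544 ≈ 0.0089697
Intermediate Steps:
A = -528
I(C) = 0 (I(C) = 0*(-1) = 0)
y(h) = 3 - h
k(u, R) = 0 (k(u, R) = 0² = 0)
(k(A, -202) + y(-262))/(297766 - 268222) = (0 + (3 - 1*(-262)))/(297766 - 268222) = (0 + (3 + 262))/29544 = (0 + 265)*(1/29544) = 265*(1/29544) = 265/29544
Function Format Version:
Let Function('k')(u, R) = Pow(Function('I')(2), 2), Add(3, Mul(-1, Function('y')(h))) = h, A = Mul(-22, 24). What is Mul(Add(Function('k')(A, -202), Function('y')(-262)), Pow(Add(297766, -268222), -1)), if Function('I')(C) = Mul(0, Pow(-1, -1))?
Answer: Rational(265, 29544) ≈ 0.0089697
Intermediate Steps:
A = -528
Function('I')(C) = 0 (Function('I')(C) = Mul(0, -1) = 0)
Function('y')(h) = Add(3, Mul(-1, h))
Function('k')(u, R) = 0 (Function('k')(u, R) = Pow(0, 2) = 0)
Mul(Add(Function('k')(A, -202), Function('y')(-262)), Pow(Add(297766, -268222), -1)) = Mul(Add(0, Add(3, Mul(-1, -262))), Pow(Add(297766, -268222), -1)) = Mul(Add(0, Add(3, 262)), Pow(29544, -1)) = Mul(Add(0, 265), Rational(1, 29544)) = Mul(265, Rational(1, 29544)) = Rational(265, 29544)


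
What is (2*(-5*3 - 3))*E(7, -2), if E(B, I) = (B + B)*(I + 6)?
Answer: -2016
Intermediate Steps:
E(B, I) = 2*B*(6 + I) (E(B, I) = (2*B)*(6 + I) = 2*B*(6 + I))
(2*(-5*3 - 3))*E(7, -2) = (2*(-5*3 - 3))*(2*7*(6 - 2)) = (2*(-15 - 3))*(2*7*4) = (2*(-18))*56 = -36*56 = -2016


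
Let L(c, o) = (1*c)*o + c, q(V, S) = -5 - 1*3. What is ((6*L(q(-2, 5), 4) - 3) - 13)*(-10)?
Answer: 2560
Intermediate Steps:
q(V, S) = -8 (q(V, S) = -5 - 3 = -8)
L(c, o) = c + c*o (L(c, o) = c*o + c = c + c*o)
((6*L(q(-2, 5), 4) - 3) - 13)*(-10) = ((6*(-8*(1 + 4)) - 3) - 13)*(-10) = ((6*(-8*5) - 3) - 13)*(-10) = ((6*(-40) - 3) - 13)*(-10) = ((-240 - 3) - 13)*(-10) = (-243 - 13)*(-10) = -256*(-10) = 2560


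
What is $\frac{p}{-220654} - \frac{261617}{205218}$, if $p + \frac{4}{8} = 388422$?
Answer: $- \frac{137437920905}{45282172572} \approx -3.0351$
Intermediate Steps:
$p = \frac{776843}{2}$ ($p = - \frac{1}{2} + 388422 = \frac{776843}{2} \approx 3.8842 \cdot 10^{5}$)
$\frac{p}{-220654} - \frac{261617}{205218} = \frac{776843}{2 \left(-220654\right)} - \frac{261617}{205218} = \frac{776843}{2} \left(- \frac{1}{220654}\right) - \frac{261617}{205218} = - \frac{776843}{441308} - \frac{261617}{205218} = - \frac{137437920905}{45282172572}$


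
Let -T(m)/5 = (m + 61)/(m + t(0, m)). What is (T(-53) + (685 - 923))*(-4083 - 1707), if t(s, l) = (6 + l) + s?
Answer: 1375704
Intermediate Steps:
t(s, l) = 6 + l + s
T(m) = -5*(61 + m)/(6 + 2*m) (T(m) = -5*(m + 61)/(m + (6 + m + 0)) = -5*(61 + m)/(m + (6 + m)) = -5*(61 + m)/(6 + 2*m))
(T(-53) + (685 - 923))*(-4083 - 1707) = (5*(-61 - 1*(-53))/(2*(3 - 53)) + (685 - 923))*(-4083 - 1707) = ((5/2)*(-61 + 53)/(-50) - 238)*(-5790) = ((5/2)*(-1/50)*(-8) - 238)*(-5790) = (⅖ - 238)*(-5790) = -1188/5*(-5790) = 1375704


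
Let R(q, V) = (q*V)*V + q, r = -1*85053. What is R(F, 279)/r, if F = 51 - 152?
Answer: 7862042/85053 ≈ 92.437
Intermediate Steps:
r = -85053
F = -101
R(q, V) = q + q*V**2 (R(q, V) = (V*q)*V + q = q*V**2 + q = q + q*V**2)
R(F, 279)/r = -101*(1 + 279**2)/(-85053) = -101*(1 + 77841)*(-1/85053) = -101*77842*(-1/85053) = -7862042*(-1/85053) = 7862042/85053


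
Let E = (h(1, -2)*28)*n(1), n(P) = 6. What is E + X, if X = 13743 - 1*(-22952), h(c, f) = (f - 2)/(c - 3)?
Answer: 37031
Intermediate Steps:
h(c, f) = (-2 + f)/(-3 + c)
X = 36695 (X = 13743 + 22952 = 36695)
E = 336 (E = (((-2 - 2)/(-3 + 1))*28)*6 = ((-4/(-2))*28)*6 = (-½*(-4)*28)*6 = (2*28)*6 = 56*6 = 336)
E + X = 336 + 36695 = 37031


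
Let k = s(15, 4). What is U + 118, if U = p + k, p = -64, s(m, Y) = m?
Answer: 69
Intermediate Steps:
k = 15
U = -49 (U = -64 + 15 = -49)
U + 118 = -49 + 118 = 69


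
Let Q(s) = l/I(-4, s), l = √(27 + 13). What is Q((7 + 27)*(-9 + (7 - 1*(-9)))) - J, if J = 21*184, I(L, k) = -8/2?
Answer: -3864 - √10/2 ≈ -3865.6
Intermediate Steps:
I(L, k) = -4 (I(L, k) = -8*½ = -4)
l = 2*√10 (l = √40 = 2*√10 ≈ 6.3246)
Q(s) = -√10/2 (Q(s) = (2*√10)/(-4) = (2*√10)*(-¼) = -√10/2)
J = 3864
Q((7 + 27)*(-9 + (7 - 1*(-9)))) - J = -√10/2 - 1*3864 = -√10/2 - 3864 = -3864 - √10/2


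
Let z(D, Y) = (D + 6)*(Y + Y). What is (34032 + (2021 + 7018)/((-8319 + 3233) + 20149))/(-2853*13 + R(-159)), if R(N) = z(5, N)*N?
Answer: 170877685/2606365953 ≈ 0.065562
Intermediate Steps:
z(D, Y) = 2*Y*(6 + D) (z(D, Y) = (6 + D)*(2*Y) = 2*Y*(6 + D))
R(N) = 22*N² (R(N) = (2*N*(6 + 5))*N = (2*N*11)*N = (22*N)*N = 22*N²)
(34032 + (2021 + 7018)/((-8319 + 3233) + 20149))/(-2853*13 + R(-159)) = (34032 + (2021 + 7018)/((-8319 + 3233) + 20149))/(-2853*13 + 22*(-159)²) = (34032 + 9039/(-5086 + 20149))/(-37089 + 22*25281) = (34032 + 9039/15063)/(-37089 + 556182) = (34032 + 9039*(1/15063))/519093 = (34032 + 3013/5021)*(1/519093) = (170877685/5021)*(1/519093) = 170877685/2606365953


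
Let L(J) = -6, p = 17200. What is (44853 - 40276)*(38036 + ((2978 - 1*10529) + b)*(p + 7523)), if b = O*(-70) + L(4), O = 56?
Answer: -1298530760795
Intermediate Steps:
b = -3926 (b = 56*(-70) - 6 = -3920 - 6 = -3926)
(44853 - 40276)*(38036 + ((2978 - 1*10529) + b)*(p + 7523)) = (44853 - 40276)*(38036 + ((2978 - 1*10529) - 3926)*(17200 + 7523)) = 4577*(38036 + ((2978 - 10529) - 3926)*24723) = 4577*(38036 + (-7551 - 3926)*24723) = 4577*(38036 - 11477*24723) = 4577*(38036 - 283745871) = 4577*(-283707835) = -1298530760795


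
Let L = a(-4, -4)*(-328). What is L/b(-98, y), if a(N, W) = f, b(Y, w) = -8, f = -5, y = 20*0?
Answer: -205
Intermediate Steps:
y = 0
a(N, W) = -5
L = 1640 (L = -5*(-328) = 1640)
L/b(-98, y) = 1640/(-8) = 1640*(-⅛) = -205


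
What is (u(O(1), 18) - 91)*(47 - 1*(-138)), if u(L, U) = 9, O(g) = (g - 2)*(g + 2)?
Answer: -15170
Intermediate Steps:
O(g) = (-2 + g)*(2 + g)
(u(O(1), 18) - 91)*(47 - 1*(-138)) = (9 - 91)*(47 - 1*(-138)) = -82*(47 + 138) = -82*185 = -15170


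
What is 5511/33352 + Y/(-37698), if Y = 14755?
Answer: -12925231/57150168 ≈ -0.22616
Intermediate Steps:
5511/33352 + Y/(-37698) = 5511/33352 + 14755/(-37698) = 5511*(1/33352) + 14755*(-1/37698) = 501/3032 - 14755/37698 = -12925231/57150168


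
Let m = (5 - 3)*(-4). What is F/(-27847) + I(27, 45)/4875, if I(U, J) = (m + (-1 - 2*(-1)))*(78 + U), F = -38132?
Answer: 11028397/9050275 ≈ 1.2186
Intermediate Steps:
m = -8 (m = 2*(-4) = -8)
I(U, J) = -546 - 7*U (I(U, J) = (-8 + (-1 - 2*(-1)))*(78 + U) = (-8 + (-1 + 2))*(78 + U) = (-8 + 1)*(78 + U) = -7*(78 + U) = -546 - 7*U)
F/(-27847) + I(27, 45)/4875 = -38132/(-27847) + (-546 - 7*27)/4875 = -38132*(-1/27847) + (-546 - 189)*(1/4875) = 38132/27847 - 735*1/4875 = 38132/27847 - 49/325 = 11028397/9050275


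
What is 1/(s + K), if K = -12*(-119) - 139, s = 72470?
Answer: 1/73759 ≈ 1.3558e-5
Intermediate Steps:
K = 1289 (K = 1428 - 139 = 1289)
1/(s + K) = 1/(72470 + 1289) = 1/73759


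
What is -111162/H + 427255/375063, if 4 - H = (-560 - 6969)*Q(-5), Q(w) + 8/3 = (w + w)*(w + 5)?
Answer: 75403777859/11293146930 ≈ 6.6769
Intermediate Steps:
Q(w) = -8/3 + 2*w*(5 + w) (Q(w) = -8/3 + (w + w)*(w + 5) = -8/3 + (2*w)*(5 + w) = -8/3 + 2*w*(5 + w))
H = -60220/3 (H = 4 - (-560 - 6969)*(-8/3 + 2*(-5)² + 10*(-5)) = 4 - (-7529)*(-8/3 + 2*25 - 50) = 4 - (-7529)*(-8/3 + 50 - 50) = 4 - (-7529)*(-8)/3 = 4 - 1*60232/3 = 4 - 60232/3 = -60220/3 ≈ -20073.)
-111162/H + 427255/375063 = -111162/(-60220/3) + 427255/375063 = -111162*(-3/60220) + 427255*(1/375063) = 166743/30110 + 427255/375063 = 75403777859/11293146930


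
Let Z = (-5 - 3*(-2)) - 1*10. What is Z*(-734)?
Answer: 6606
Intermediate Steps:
Z = -9 (Z = (-5 + 6) - 10 = 1 - 10 = -9)
Z*(-734) = -9*(-734) = 6606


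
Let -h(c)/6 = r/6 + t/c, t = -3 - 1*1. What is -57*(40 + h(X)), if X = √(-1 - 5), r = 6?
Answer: -1938 + 228*I*√6 ≈ -1938.0 + 558.48*I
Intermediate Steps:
t = -4 (t = -3 - 1 = -4)
X = I*√6 (X = √(-6) = I*√6 ≈ 2.4495*I)
h(c) = -6 + 24/c (h(c) = -6*(6/6 - 4/c) = -6*(6*(⅙) - 4/c) = -6*(1 - 4/c) = -6 + 24/c)
-57*(40 + h(X)) = -57*(40 + (-6 + 24/((I*√6)))) = -57*(40 + (-6 + 24*(-I*√6/6))) = -57*(40 + (-6 - 4*I*√6)) = -57*(34 - 4*I*√6) = -1938 + 228*I*√6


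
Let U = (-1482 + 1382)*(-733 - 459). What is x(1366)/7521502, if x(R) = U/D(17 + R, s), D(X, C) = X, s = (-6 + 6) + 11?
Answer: 59600/5201118633 ≈ 1.1459e-5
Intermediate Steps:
s = 11 (s = 0 + 11 = 11)
U = 119200 (U = -100*(-1192) = 119200)
x(R) = 119200/(17 + R)
x(1366)/7521502 = (119200/(17 + 1366))/7521502 = (119200/1383)*(1/7521502) = 59600/5201118633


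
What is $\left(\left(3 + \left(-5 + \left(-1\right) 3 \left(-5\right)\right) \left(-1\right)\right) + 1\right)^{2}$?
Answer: $36$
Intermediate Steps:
$\left(\left(3 + \left(-5 + \left(-1\right) 3 \left(-5\right)\right) \left(-1\right)\right) + 1\right)^{2} = \left(\left(3 + \left(-5 - -15\right) \left(-1\right)\right) + 1\right)^{2} = \left(\left(3 + \left(-5 + 15\right) \left(-1\right)\right) + 1\right)^{2} = \left(\left(3 + 10 \left(-1\right)\right) + 1\right)^{2} = \left(\left(3 - 10\right) + 1\right)^{2} = \left(-7 + 1\right)^{2} = \left(-6\right)^{2} = 36$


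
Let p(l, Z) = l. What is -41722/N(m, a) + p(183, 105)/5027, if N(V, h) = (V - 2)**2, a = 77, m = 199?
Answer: -202634447/195092843 ≈ -1.0387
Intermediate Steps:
N(V, h) = (-2 + V)**2
-41722/N(m, a) + p(183, 105)/5027 = -41722/(-2 + 199)**2 + 183/5027 = -41722/(197**2) + 183*(1/5027) = -41722/38809 + 183/5027 = -202634447/195092843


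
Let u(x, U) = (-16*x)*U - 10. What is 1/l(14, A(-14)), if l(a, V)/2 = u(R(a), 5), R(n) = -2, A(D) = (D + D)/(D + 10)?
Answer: 1/300 ≈ 0.0033333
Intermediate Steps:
A(D) = 2*D/(10 + D) (A(D) = (2*D)/(10 + D) = 2*D/(10 + D))
u(x, U) = -10 - 16*U*x (u(x, U) = -16*U*x - 10 = -10 - 16*U*x)
l(a, V) = 300 (l(a, V) = 2*(-10 - 16*5*(-2)) = 2*(-10 + 160) = 2*150 = 300)
1/l(14, A(-14)) = 1/300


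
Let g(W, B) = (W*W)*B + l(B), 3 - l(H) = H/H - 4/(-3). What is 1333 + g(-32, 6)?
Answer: 22433/3 ≈ 7477.7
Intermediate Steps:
l(H) = 2/3 (l(H) = 3 - (H/H - 4/(-3)) = 3 - (1 - 4*(-1/3)) = 3 - (1 + 4/3) = 3 - 1*7/3 = 3 - 7/3 = 2/3)
g(W, B) = 2/3 + B*W**2 (g(W, B) = (W*W)*B + 2/3 = W**2*B + 2/3 = B*W**2 + 2/3 = 2/3 + B*W**2)
1333 + g(-32, 6) = 1333 + (2/3 + 6*(-32)**2) = 1333 + (2/3 + 6*1024) = 1333 + (2/3 + 6144) = 1333 + 18434/3 = 22433/3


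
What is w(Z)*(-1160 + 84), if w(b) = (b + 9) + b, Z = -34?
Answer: 63484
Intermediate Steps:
w(b) = 9 + 2*b (w(b) = (9 + b) + b = 9 + 2*b)
w(Z)*(-1160 + 84) = (9 + 2*(-34))*(-1160 + 84) = (9 - 68)*(-1076) = -59*(-1076) = 63484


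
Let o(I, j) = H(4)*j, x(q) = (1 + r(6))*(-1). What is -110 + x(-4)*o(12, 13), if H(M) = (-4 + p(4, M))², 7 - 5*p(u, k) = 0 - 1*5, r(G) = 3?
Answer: -6078/25 ≈ -243.12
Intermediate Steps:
p(u, k) = 12/5 (p(u, k) = 7/5 - (0 - 1*5)/5 = 7/5 - (0 - 5)/5 = 7/5 - ⅕*(-5) = 7/5 + 1 = 12/5)
H(M) = 64/25 (H(M) = (-4 + 12/5)² = (-8/5)² = 64/25)
x(q) = -4 (x(q) = (1 + 3)*(-1) = 4*(-1) = -4)
o(I, j) = 64*j/25
-110 + x(-4)*o(12, 13) = -110 - 256*13/25 = -110 - 4*832/25 = -110 - 3328/25 = -6078/25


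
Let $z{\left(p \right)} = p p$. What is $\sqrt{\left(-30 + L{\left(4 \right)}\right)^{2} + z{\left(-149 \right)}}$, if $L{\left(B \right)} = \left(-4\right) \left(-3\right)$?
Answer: $5 \sqrt{901} \approx 150.08$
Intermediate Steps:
$L{\left(B \right)} = 12$
$z{\left(p \right)} = p^{2}$
$\sqrt{\left(-30 + L{\left(4 \right)}\right)^{2} + z{\left(-149 \right)}} = \sqrt{\left(-30 + 12\right)^{2} + \left(-149\right)^{2}} = \sqrt{\left(-18\right)^{2} + 22201} = \sqrt{324 + 22201} = \sqrt{22525} = 5 \sqrt{901}$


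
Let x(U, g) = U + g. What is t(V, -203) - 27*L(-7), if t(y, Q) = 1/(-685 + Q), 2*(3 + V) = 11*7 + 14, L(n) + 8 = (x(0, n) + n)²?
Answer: -4507489/888 ≈ -5076.0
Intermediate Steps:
L(n) = -8 + 4*n² (L(n) = -8 + ((0 + n) + n)² = -8 + (n + n)² = -8 + (2*n)² = -8 + 4*n²)
V = 85/2 (V = -3 + (11*7 + 14)/2 = -3 + (77 + 14)/2 = -3 + (½)*91 = -3 + 91/2 = 85/2 ≈ 42.500)
t(V, -203) - 27*L(-7) = 1/(-685 - 203) - 27*(-8 + 4*(-7)²) = 1/(-888) - 27*(-8 + 4*49) = -1/888 - 27*(-8 + 196) = -1/888 - 27*188 = -1/888 - 1*5076 = -1/888 - 5076 = -4507489/888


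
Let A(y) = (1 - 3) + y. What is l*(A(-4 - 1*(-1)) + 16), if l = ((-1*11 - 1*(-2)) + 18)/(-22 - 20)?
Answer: -33/14 ≈ -2.3571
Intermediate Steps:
A(y) = -2 + y
l = -3/14 (l = ((-11 + 2) + 18)/(-42) = (-9 + 18)*(-1/42) = 9*(-1/42) = -3/14 ≈ -0.21429)
l*(A(-4 - 1*(-1)) + 16) = -3*((-2 + (-4 - 1*(-1))) + 16)/14 = -3*((-2 + (-4 + 1)) + 16)/14 = -3*((-2 - 3) + 16)/14 = -3*(-5 + 16)/14 = -3/14*11 = -33/14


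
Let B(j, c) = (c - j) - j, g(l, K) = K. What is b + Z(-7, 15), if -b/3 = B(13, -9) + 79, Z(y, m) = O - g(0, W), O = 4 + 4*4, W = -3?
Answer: -109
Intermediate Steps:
O = 20 (O = 4 + 16 = 20)
B(j, c) = c - 2*j
Z(y, m) = 23 (Z(y, m) = 20 - 1*(-3) = 20 + 3 = 23)
b = -132 (b = -3*((-9 - 2*13) + 79) = -3*((-9 - 26) + 79) = -3*(-35 + 79) = -3*44 = -132)
b + Z(-7, 15) = -132 + 23 = -109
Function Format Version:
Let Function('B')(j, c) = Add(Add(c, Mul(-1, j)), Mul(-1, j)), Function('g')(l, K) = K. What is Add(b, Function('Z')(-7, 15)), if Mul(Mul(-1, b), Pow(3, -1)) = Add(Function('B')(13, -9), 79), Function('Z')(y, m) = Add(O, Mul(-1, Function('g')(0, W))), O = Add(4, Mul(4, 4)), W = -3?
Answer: -109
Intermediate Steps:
O = 20 (O = Add(4, 16) = 20)
Function('B')(j, c) = Add(c, Mul(-2, j))
Function('Z')(y, m) = 23 (Function('Z')(y, m) = Add(20, Mul(-1, -3)) = Add(20, 3) = 23)
b = -132 (b = Mul(-3, Add(Add(-9, Mul(-2, 13)), 79)) = Mul(-3, Add(Add(-9, -26), 79)) = Mul(-3, Add(-35, 79)) = Mul(-3, 44) = -132)
Add(b, Function('Z')(-7, 15)) = Add(-132, 23) = -109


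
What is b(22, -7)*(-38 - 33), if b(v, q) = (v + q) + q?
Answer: -568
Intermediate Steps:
b(v, q) = v + 2*q (b(v, q) = (q + v) + q = v + 2*q)
b(22, -7)*(-38 - 33) = (22 + 2*(-7))*(-38 - 33) = (22 - 14)*(-71) = 8*(-71) = -568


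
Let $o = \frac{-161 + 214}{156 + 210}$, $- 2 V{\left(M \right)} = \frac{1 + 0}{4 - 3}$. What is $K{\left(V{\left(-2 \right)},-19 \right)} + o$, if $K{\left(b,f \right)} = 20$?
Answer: $\frac{7373}{366} \approx 20.145$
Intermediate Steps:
$V{\left(M \right)} = - \frac{1}{2}$ ($V{\left(M \right)} = - \frac{\left(1 + 0\right) \frac{1}{4 - 3}}{2} = - \frac{1 \cdot 1^{-1}}{2} = - \frac{1 \cdot 1}{2} = \left(- \frac{1}{2}\right) 1 = - \frac{1}{2}$)
$o = \frac{53}{366} \approx 0.14481$
$K{\left(V{\left(-2 \right)},-19 \right)} + o = 20 + \frac{53}{366} = \frac{7373}{366}$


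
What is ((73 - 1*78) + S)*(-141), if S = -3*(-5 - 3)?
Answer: -2679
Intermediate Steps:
S = 24 (S = -3*(-8) = 24)
((73 - 1*78) + S)*(-141) = ((73 - 1*78) + 24)*(-141) = ((73 - 78) + 24)*(-141) = (-5 + 24)*(-141) = 19*(-141) = -2679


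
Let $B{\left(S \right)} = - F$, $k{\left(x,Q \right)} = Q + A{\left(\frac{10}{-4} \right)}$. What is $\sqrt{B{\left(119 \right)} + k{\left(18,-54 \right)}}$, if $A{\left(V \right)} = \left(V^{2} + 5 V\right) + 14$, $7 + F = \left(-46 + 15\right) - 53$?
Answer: $\frac{\sqrt{179}}{2} \approx 6.6895$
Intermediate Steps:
$F = -91$ ($F = -7 + \left(\left(-46 + 15\right) - 53\right) = -7 - 84 = -91$)
$A{\left(V \right)} = 14 + V^{2} + 5 V$
$k{\left(x,Q \right)} = \frac{31}{4} + Q$ ($k{\left(x,Q \right)} = Q + \left(14 + \left(\frac{10}{-4}\right)^{2} + 5 \frac{10}{-4}\right) = Q + \left(14 + \left(10 \left(- \frac{1}{4}\right)\right)^{2} + 5 \cdot 10 \left(- \frac{1}{4}\right)\right) = Q + \left(14 + \left(- \frac{5}{2}\right)^{2} + 5 \left(- \frac{5}{2}\right)\right) = Q + \left(14 + \frac{25}{4} - \frac{25}{2}\right) = Q + \frac{31}{4} = \frac{31}{4} + Q$)
$B{\left(S \right)} = 91$ ($B{\left(S \right)} = \left(-1\right) \left(-91\right) = 91$)
$\sqrt{B{\left(119 \right)} + k{\left(18,-54 \right)}} = \sqrt{91 + \left(\frac{31}{4} - 54\right)} = \sqrt{91 - \frac{185}{4}} = \sqrt{\frac{179}{4}} = \frac{\sqrt{179}}{2}$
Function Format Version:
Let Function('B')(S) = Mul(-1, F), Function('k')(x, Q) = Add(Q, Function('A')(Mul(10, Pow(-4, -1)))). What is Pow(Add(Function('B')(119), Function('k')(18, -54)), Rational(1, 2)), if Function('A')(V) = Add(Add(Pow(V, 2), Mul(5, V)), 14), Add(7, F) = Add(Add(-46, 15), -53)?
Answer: Mul(Rational(1, 2), Pow(179, Rational(1, 2))) ≈ 6.6895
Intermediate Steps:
F = -91 (F = Add(-7, Add(Add(-46, 15), -53)) = Add(-7, Add(-31, -53)) = Add(-7, -84) = -91)
Function('A')(V) = Add(14, Pow(V, 2), Mul(5, V))
Function('k')(x, Q) = Add(Rational(31, 4), Q) (Function('k')(x, Q) = Add(Q, Add(14, Pow(Mul(10, Pow(-4, -1)), 2), Mul(5, Mul(10, Pow(-4, -1))))) = Add(Q, Add(14, Pow(Mul(10, Rational(-1, 4)), 2), Mul(5, Mul(10, Rational(-1, 4))))) = Add(Q, Add(14, Pow(Rational(-5, 2), 2), Mul(5, Rational(-5, 2)))) = Add(Q, Add(14, Rational(25, 4), Rational(-25, 2))) = Add(Q, Rational(31, 4)) = Add(Rational(31, 4), Q))
Function('B')(S) = 91 (Function('B')(S) = Mul(-1, -91) = 91)
Pow(Add(Function('B')(119), Function('k')(18, -54)), Rational(1, 2)) = Pow(Add(91, Add(Rational(31, 4), -54)), Rational(1, 2)) = Pow(Add(91, Rational(-185, 4)), Rational(1, 2)) = Pow(Rational(179, 4), Rational(1, 2)) = Mul(Rational(1, 2), Pow(179, Rational(1, 2)))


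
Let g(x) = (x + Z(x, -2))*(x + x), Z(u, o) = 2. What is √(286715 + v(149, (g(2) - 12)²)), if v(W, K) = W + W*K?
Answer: 4*√18078 ≈ 537.82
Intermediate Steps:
g(x) = 2*x*(2 + x) (g(x) = (x + 2)*(x + x) = (2 + x)*(2*x) = 2*x*(2 + x))
v(W, K) = W + K*W
√(286715 + v(149, (g(2) - 12)²)) = √(286715 + 149*(1 + (2*2*(2 + 2) - 12)²)) = √(286715 + 149*(1 + (2*2*4 - 12)²)) = √(286715 + 149*(1 + (16 - 12)²)) = √(286715 + 149*(1 + 4²)) = √(286715 + 149*(1 + 16)) = √(286715 + 149*17) = √(286715 + 2533) = √289248 = 4*√18078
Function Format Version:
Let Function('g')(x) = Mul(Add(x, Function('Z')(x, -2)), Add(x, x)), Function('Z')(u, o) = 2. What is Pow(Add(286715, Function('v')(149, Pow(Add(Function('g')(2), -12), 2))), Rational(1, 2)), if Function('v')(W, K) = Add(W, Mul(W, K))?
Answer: Mul(4, Pow(18078, Rational(1, 2))) ≈ 537.82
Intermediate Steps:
Function('g')(x) = Mul(2, x, Add(2, x)) (Function('g')(x) = Mul(Add(x, 2), Add(x, x)) = Mul(Add(2, x), Mul(2, x)) = Mul(2, x, Add(2, x)))
Function('v')(W, K) = Add(W, Mul(K, W))
Pow(Add(286715, Function('v')(149, Pow(Add(Function('g')(2), -12), 2))), Rational(1, 2)) = Pow(Add(286715, Mul(149, Add(1, Pow(Add(Mul(2, 2, Add(2, 2)), -12), 2)))), Rational(1, 2)) = Pow(Add(286715, Mul(149, Add(1, Pow(Add(Mul(2, 2, 4), -12), 2)))), Rational(1, 2)) = Pow(Add(286715, Mul(149, Add(1, Pow(Add(16, -12), 2)))), Rational(1, 2)) = Pow(Add(286715, Mul(149, Add(1, Pow(4, 2)))), Rational(1, 2)) = Pow(Add(286715, Mul(149, Add(1, 16))), Rational(1, 2)) = Pow(Add(286715, Mul(149, 17)), Rational(1, 2)) = Pow(Add(286715, 2533), Rational(1, 2)) = Pow(289248, Rational(1, 2)) = Mul(4, Pow(18078, Rational(1, 2)))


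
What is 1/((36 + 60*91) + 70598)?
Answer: 1/76094 ≈ 1.3142e-5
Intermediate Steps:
1/((36 + 60*91) + 70598) = 1/((36 + 5460) + 70598) = 1/(5496 + 70598) = 1/76094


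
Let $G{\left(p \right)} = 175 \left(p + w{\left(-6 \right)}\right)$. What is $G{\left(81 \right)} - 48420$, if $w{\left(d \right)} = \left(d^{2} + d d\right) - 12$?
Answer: $-23745$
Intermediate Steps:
$w{\left(d \right)} = -12 + 2 d^{2}$ ($w{\left(d \right)} = \left(d^{2} + d^{2}\right) - 12 = 2 d^{2} - 12 = -12 + 2 d^{2}$)
$G{\left(p \right)} = 10500 + 175 p$ ($G{\left(p \right)} = 175 \left(p - \left(12 - 2 \left(-6\right)^{2}\right)\right) = 175 \left(p + \left(-12 + 2 \cdot 36\right)\right) = 175 \left(p + \left(-12 + 72\right)\right) = 175 \left(p + 60\right) = 175 \left(60 + p\right) = 10500 + 175 p$)
$G{\left(81 \right)} - 48420 = \left(10500 + 175 \cdot 81\right) - 48420 = \left(10500 + 14175\right) - 48420 = 24675 - 48420 = -23745$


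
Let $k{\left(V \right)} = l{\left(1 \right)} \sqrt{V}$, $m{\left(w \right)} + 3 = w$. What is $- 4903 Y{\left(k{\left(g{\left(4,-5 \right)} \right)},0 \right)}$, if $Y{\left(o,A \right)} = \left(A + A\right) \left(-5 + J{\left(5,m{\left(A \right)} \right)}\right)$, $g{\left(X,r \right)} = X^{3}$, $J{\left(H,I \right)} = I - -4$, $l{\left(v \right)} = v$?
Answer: $0$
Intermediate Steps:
$m{\left(w \right)} = -3 + w$
$J{\left(H,I \right)} = 4 + I$ ($J{\left(H,I \right)} = I + 4 = 4 + I$)
$k{\left(V \right)} = \sqrt{V}$ ($k{\left(V \right)} = 1 \sqrt{V} = \sqrt{V}$)
$Y{\left(o,A \right)} = 2 A \left(-4 + A\right)$ ($Y{\left(o,A \right)} = \left(A + A\right) \left(-5 + \left(4 + \left(-3 + A\right)\right)\right) = 2 A \left(-5 + \left(1 + A\right)\right) = 2 A \left(-4 + A\right)$)
$- 4903 Y{\left(k{\left(g{\left(4,-5 \right)} \right)},0 \right)} = - 4903 \cdot 2 \cdot 0 \left(-4 + 0\right) = - 4903 \cdot 2 \cdot 0 \left(-4\right) = \left(-4903\right) 0 = 0$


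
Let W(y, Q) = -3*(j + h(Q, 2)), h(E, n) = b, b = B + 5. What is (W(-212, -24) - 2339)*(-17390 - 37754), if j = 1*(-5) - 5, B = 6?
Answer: 129147248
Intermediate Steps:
b = 11 (b = 6 + 5 = 11)
j = -10 (j = -5 - 5 = -10)
h(E, n) = 11
W(y, Q) = -3 (W(y, Q) = -3*(-10 + 11) = -3*1 = -3)
(W(-212, -24) - 2339)*(-17390 - 37754) = (-3 - 2339)*(-17390 - 37754) = -2342*(-55144) = 129147248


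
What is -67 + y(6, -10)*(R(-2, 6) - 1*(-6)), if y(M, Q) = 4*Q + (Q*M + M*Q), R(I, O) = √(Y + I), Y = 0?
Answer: -1027 - 160*I*√2 ≈ -1027.0 - 226.27*I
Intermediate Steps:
R(I, O) = √I (R(I, O) = √(0 + I) = √I)
y(M, Q) = 4*Q + 2*M*Q (y(M, Q) = 4*Q + (M*Q + M*Q) = 4*Q + 2*M*Q)
-67 + y(6, -10)*(R(-2, 6) - 1*(-6)) = -67 + (2*(-10)*(2 + 6))*(√(-2) - 1*(-6)) = -67 + (2*(-10)*8)*(I*√2 + 6) = -67 - 160*(6 + I*√2) = -67 + (-960 - 160*I*√2) = -1027 - 160*I*√2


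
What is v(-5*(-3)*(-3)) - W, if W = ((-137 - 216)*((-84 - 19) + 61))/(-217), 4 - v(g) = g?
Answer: 3637/31 ≈ 117.32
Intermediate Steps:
v(g) = 4 - g
W = -2118/31 (W = -353*(-103 + 61)*(-1/217) = -353*(-42)*(-1/217) = 14826*(-1/217) = -2118/31 ≈ -68.323)
v(-5*(-3)*(-3)) - W = (4 - (-5*(-3))*(-3)) - 1*(-2118/31) = (4 - 15*(-3)) + 2118/31 = (4 - 1*(-45)) + 2118/31 = (4 + 45) + 2118/31 = 49 + 2118/31 = 3637/31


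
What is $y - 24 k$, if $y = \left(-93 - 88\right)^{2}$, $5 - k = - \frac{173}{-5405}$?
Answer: $\frac{176428757}{5405} \approx 32642.0$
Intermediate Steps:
$k = \frac{26852}{5405}$ ($k = 5 - - \frac{173}{-5405} = 5 - \left(-173\right) \left(- \frac{1}{5405}\right) = 5 - \frac{173}{5405} = \frac{26852}{5405} \approx 4.968$)
$y = 32761$ ($y = \left(-181\right)^{2} = 32761$)
$y - 24 k = 32761 - \frac{644448}{5405} = \frac{176428757}{5405}$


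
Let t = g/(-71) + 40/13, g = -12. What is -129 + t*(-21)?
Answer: -181983/923 ≈ -197.16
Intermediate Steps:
t = 2996/923 (t = -12/(-71) + 40/13 = -12*(-1/71) + 40*(1/13) = 12/71 + 40/13 = 2996/923 ≈ 3.2459)
-129 + t*(-21) = -129 + (2996/923)*(-21) = -129 - 62916/923 = -181983/923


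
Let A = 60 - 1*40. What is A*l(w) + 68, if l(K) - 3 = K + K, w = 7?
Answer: 408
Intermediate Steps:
A = 20 (A = 60 - 40 = 20)
l(K) = 3 + 2*K (l(K) = 3 + (K + K) = 3 + 2*K)
A*l(w) + 68 = 20*(3 + 2*7) + 68 = 20*(3 + 14) + 68 = 20*17 + 68 = 340 + 68 = 408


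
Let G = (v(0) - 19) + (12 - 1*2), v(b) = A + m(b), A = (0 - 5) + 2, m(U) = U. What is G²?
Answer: 144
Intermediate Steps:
A = -3 (A = -5 + 2 = -3)
v(b) = -3 + b
G = -12 (G = ((-3 + 0) - 19) + (12 - 1*2) = (-3 - 19) + (12 - 2) = -22 + 10 = -12)
G² = (-12)² = 144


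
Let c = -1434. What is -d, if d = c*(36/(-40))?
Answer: -6453/5 ≈ -1290.6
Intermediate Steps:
d = 6453/5 (d = -51624/(-40) = -51624*(-1)/40 = -1434*(-9/10) = 6453/5 ≈ 1290.6)
-d = -1*6453/5 = -6453/5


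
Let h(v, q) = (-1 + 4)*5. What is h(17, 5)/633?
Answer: 5/211 ≈ 0.023697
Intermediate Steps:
h(v, q) = 15 (h(v, q) = 3*5 = 15)
h(17, 5)/633 = 15/633 = 15*(1/633) = 5/211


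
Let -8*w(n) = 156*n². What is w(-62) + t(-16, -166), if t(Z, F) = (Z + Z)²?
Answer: -73934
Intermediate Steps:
w(n) = -39*n²/2
t(Z, F) = 4*Z² (t(Z, F) = (2*Z)² = 4*Z²)
w(-62) + t(-16, -166) = -39/2*(-62)² + 4*(-16)² = -39/2*3844 + 4*256 = -74958 + 1024 = -73934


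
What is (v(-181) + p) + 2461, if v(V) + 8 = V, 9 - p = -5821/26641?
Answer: 60773942/26641 ≈ 2281.2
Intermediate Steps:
p = 245590/26641 (p = 9 - (-5821)/26641 = 9 - 1*(-5821/26641) = 9 + 5821/26641 = 245590/26641 ≈ 9.2185)
v(V) = -8 + V
(v(-181) + p) + 2461 = ((-8 - 181) + 245590/26641) + 2461 = (-189 + 245590/26641) + 2461 = -4789559/26641 + 2461 = 60773942/26641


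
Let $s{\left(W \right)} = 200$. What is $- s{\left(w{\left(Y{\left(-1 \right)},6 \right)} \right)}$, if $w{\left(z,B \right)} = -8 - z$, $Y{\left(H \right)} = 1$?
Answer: $-200$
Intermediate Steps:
$- s{\left(w{\left(Y{\left(-1 \right)},6 \right)} \right)} = \left(-1\right) 200 = -200$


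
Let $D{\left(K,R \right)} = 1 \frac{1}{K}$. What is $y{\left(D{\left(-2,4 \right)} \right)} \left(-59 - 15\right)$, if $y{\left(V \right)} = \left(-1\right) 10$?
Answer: $740$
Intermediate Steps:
$D{\left(K,R \right)} = \frac{1}{K}$
$y{\left(V \right)} = -10$
$y{\left(D{\left(-2,4 \right)} \right)} \left(-59 - 15\right) = - 10 \left(-59 - 15\right) = \left(-10\right) \left(-74\right) = 740$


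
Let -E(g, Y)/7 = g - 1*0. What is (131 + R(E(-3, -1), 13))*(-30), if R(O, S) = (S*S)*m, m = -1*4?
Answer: 16350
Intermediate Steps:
E(g, Y) = -7*g (E(g, Y) = -7*(g - 1*0) = -7*(g + 0) = -7*g)
m = -4
R(O, S) = -4*S² (R(O, S) = (S*S)*(-4) = S²*(-4) = -4*S²)
(131 + R(E(-3, -1), 13))*(-30) = (131 - 4*13²)*(-30) = (131 - 4*169)*(-30) = (131 - 676)*(-30) = -545*(-30) = 16350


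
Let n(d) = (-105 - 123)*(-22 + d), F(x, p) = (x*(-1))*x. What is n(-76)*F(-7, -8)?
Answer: -1094856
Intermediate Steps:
F(x, p) = -x² (F(x, p) = (-x)*x = -x²)
n(d) = 5016 - 228*d (n(d) = -228*(-22 + d) = 5016 - 228*d)
n(-76)*F(-7, -8) = (5016 - 228*(-76))*(-1*(-7)²) = (5016 + 17328)*(-1*49) = 22344*(-49) = -1094856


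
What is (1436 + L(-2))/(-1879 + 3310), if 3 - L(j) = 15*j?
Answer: 1469/1431 ≈ 1.0266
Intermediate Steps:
L(j) = 3 - 15*j
(1436 + L(-2))/(-1879 + 3310) = (1436 + (3 - 15*(-2)))/(-1879 + 3310) = (1436 + (3 + 30))/1431 = (1436 + 33)*(1/1431) = 1469*(1/1431) = 1469/1431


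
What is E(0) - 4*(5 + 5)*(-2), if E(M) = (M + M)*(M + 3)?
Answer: 80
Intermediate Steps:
E(M) = 2*M*(3 + M) (E(M) = (2*M)*(3 + M) = 2*M*(3 + M))
E(0) - 4*(5 + 5)*(-2) = 2*0*(3 + 0) - 4*(5 + 5)*(-2) = 2*0*3 - 40*(-2) = 0 - 4*(-20) = 0 + 80 = 80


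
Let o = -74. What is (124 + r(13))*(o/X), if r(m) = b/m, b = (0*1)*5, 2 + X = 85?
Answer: -9176/83 ≈ -110.55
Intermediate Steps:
X = 83 (X = -2 + 85 = 83)
b = 0 (b = 0*5 = 0)
r(m) = 0 (r(m) = 0/m = 0)
(124 + r(13))*(o/X) = (124 + 0)*(-74/83) = 124*(-74*1/83) = 124*(-74/83) = -9176/83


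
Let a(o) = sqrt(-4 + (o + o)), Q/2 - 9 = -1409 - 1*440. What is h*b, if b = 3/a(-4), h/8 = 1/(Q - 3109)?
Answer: 4*I*sqrt(3)/6789 ≈ 0.0010205*I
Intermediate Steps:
Q = -3680 (Q = 18 + 2*(-1409 - 1*440) = 18 + 2*(-1409 - 440) = 18 + 2*(-1849) = 18 - 3698 = -3680)
h = -8/6789 (h = 8/(-3680 - 3109) = 8/(-6789) = 8*(-1/6789) = -8/6789 ≈ -0.0011784)
a(o) = sqrt(-4 + 2*o)
b = -I*sqrt(3)/2 (b = 3/(sqrt(-4 + 2*(-4))) = 3/(sqrt(-4 - 8)) = 3/(sqrt(-12)) = 3/((2*I*sqrt(3))) = 3*(-I*sqrt(3)/6) = -I*sqrt(3)/2 ≈ -0.86602*I)
h*b = -(-4)*I*sqrt(3)/6789 = 4*I*sqrt(3)/6789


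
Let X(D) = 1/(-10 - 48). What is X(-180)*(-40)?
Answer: 20/29 ≈ 0.68966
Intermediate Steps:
X(D) = -1/58 (X(D) = 1/(-58) = -1/58)
X(-180)*(-40) = -1/58*(-40) = 20/29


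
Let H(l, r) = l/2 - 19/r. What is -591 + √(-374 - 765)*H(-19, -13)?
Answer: -591 - 209*I*√1139/26 ≈ -591.0 - 271.29*I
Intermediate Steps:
H(l, r) = l/2 - 19/r (H(l, r) = l*(½) - 19/r = l/2 - 19/r)
-591 + √(-374 - 765)*H(-19, -13) = -591 + √(-374 - 765)*((½)*(-19) - 19/(-13)) = -591 + √(-1139)*(-19/2 - 19*(-1/13)) = -591 + (I*√1139)*(-19/2 + 19/13) = -591 + (I*√1139)*(-209/26) = -591 - 209*I*√1139/26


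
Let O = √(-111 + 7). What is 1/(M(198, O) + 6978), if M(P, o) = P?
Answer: 1/7176 ≈ 0.00013935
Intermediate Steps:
O = 2*I*√26 (O = √(-104) = 2*I*√26 ≈ 10.198*I)
1/(M(198, O) + 6978) = 1/(198 + 6978) = 1/7176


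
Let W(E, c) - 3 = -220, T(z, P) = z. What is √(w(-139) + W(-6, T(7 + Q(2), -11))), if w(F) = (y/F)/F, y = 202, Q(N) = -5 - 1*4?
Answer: I*√4192455/139 ≈ 14.731*I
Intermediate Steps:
Q(N) = -9 (Q(N) = -5 - 4 = -9)
w(F) = 202/F² (w(F) = (202/F)/F = 202/F²)
W(E, c) = -217 (W(E, c) = 3 - 220 = -217)
√(w(-139) + W(-6, T(7 + Q(2), -11))) = √(202/(-139)² - 217) = √(202*(1/19321) - 217) = √(202/19321 - 217) = √(-4192455/19321) = I*√4192455/139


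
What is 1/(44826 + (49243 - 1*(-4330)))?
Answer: 1/98399 ≈ 1.0163e-5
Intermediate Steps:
1/(44826 + (49243 - 1*(-4330))) = 1/(44826 + (49243 + 4330)) = 1/(44826 + 53573) = 1/98399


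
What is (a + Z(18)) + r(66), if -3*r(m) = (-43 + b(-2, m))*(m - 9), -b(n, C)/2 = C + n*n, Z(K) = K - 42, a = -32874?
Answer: -29421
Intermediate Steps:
Z(K) = -42 + K
b(n, C) = -2*C - 2*n² (b(n, C) = -2*(C + n*n) = -2*(C + n²) = -2*C - 2*n²)
r(m) = -(-51 - 2*m)*(-9 + m)/3 (r(m) = -(-43 + (-2*m - 2*(-2)²))*(m - 9)/3 = -(-43 + (-2*m - 2*4))*(-9 + m)/3 = -(-43 + (-2*m - 8))*(-9 + m)/3 = -(-43 + (-8 - 2*m))*(-9 + m)/3 = -(-51 - 2*m)*(-9 + m)/3)
(a + Z(18)) + r(66) = (-32874 + (-42 + 18)) + (-153 + 11*66 + (⅔)*66²) = (-32874 - 24) + (-153 + 726 + (⅔)*4356) = -32898 + (-153 + 726 + 2904) = -32898 + 3477 = -29421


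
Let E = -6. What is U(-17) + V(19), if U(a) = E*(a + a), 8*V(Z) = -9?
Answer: 1623/8 ≈ 202.88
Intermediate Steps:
V(Z) = -9/8 (V(Z) = (1/8)*(-9) = -9/8)
U(a) = -12*a (U(a) = -6*(a + a) = -12*a)
U(-17) + V(19) = -12*(-17) - 9/8 = 204 - 9/8 = 1623/8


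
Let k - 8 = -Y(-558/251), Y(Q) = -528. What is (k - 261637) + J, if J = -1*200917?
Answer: -462018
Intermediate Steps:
J = -200917
k = 536 (k = 8 - 1*(-528) = 8 + 528 = 536)
(k - 261637) + J = (536 - 261637) - 200917 = -261101 - 200917 = -462018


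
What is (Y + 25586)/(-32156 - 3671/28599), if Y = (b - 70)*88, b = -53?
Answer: -422178438/919633115 ≈ -0.45907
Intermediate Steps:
Y = -10824 (Y = (-53 - 70)*88 = -123*88 = -10824)
(Y + 25586)/(-32156 - 3671/28599) = (-10824 + 25586)/(-32156 - 3671/28599) = 14762/(-32156 - 3671*1/28599) = 14762/(-32156 - 3671/28599) = 14762/(-919633115/28599) = 14762*(-28599/919633115) = -422178438/919633115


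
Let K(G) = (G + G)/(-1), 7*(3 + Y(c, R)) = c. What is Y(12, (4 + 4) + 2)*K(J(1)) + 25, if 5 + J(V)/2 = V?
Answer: 31/7 ≈ 4.4286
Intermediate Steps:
J(V) = -10 + 2*V
Y(c, R) = -3 + c/7
K(G) = -2*G (K(G) = (2*G)*(-1) = -2*G)
Y(12, (4 + 4) + 2)*K(J(1)) + 25 = (-3 + (⅐)*12)*(-2*(-10 + 2*1)) + 25 = (-3 + 12/7)*(-2*(-10 + 2)) + 25 = -(-18)*(-8)/7 + 25 = -9/7*16 + 25 = -144/7 + 25 = 31/7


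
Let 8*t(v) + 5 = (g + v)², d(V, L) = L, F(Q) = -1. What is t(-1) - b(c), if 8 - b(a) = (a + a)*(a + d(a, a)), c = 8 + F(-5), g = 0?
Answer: 375/2 ≈ 187.50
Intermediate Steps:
t(v) = -5/8 + v²/8 (t(v) = -5/8 + (0 + v)²/8 = -5/8 + v²/8)
c = 7 (c = 8 - 1 = 7)
b(a) = 8 - 4*a² (b(a) = 8 - (a + a)*(a + a) = 8 - 2*a*2*a = 8 - 4*a²)
t(-1) - b(c) = (-5/8 + (⅛)*(-1)²) - (8 - 4*7²) = (-5/8 + (⅛)*1) - (8 - 4*49) = (-5/8 + ⅛) - (8 - 196) = -½ - 1*(-188) = -½ + 188 = 375/2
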